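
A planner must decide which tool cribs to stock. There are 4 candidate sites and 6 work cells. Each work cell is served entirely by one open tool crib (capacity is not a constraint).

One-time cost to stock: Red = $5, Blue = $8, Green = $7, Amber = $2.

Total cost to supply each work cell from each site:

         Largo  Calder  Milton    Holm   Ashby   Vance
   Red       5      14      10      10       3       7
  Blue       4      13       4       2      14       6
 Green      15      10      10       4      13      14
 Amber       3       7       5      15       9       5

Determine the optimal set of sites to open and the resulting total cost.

Open Red, Blue and Amber; minimum total cost 39.

For any fixed open set, each work cell goes to its cheapest open site; total = fixed + service.
{Red, Blue, Amber}: Largo→Amber 3, Calder→Amber 7, Milton→Blue 4, Holm→Blue 2, Ashby→Red 3, Vance→Amber 5. Service 24; fixed 15; total 39.
{Red, Amber}: service 33 + fixed 7 = 40
{Blue, Amber}: service 30 + fixed 10 = 40
{Red, Blue, Green, Amber}: Largo→Amber 3, Calder→Amber 7, Milton→Blue 4, Holm→Blue 2, Ashby→Red 3, Vance→Amber 5. Service 24; fixed 22; total 46.
No other subset beats 39.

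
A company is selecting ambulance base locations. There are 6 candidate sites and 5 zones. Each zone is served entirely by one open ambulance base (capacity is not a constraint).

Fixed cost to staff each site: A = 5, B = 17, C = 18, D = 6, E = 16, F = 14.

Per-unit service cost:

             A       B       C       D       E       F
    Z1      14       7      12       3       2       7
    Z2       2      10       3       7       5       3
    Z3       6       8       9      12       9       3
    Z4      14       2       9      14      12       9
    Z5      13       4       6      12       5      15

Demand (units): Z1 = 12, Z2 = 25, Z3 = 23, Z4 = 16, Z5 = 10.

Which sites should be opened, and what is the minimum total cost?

Open A, B, E and F; minimum total cost 267.

For any fixed open set, each zone goes to its cheapest open site; total = fixed + service.
{A, B, E, F}: Z1→E 2·12=24, Z2→A 2·25=50, Z3→F 3·23=69, Z4→B 2·16=32, Z5→B 4·10=40. Service 215; fixed 52; total 267.
{A, B, D, F}: service 227 + fixed 42 = 269
{A, B, D, E, F}: service 215 + fixed 58 = 273
{A, B, C, D, E, F}: service 215 + fixed 76 = 291
No other subset beats 267.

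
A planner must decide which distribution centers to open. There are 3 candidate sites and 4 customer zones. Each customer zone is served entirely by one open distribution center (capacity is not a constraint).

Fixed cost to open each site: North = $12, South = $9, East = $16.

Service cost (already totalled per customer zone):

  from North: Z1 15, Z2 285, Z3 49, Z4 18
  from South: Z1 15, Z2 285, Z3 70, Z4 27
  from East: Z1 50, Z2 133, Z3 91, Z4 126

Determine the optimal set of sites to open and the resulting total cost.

For any fixed open set, each customer zone goes to its cheapest open site; total = fixed + service.
{North, East}: Z1→North 15, Z2→East 133, Z3→North 49, Z4→North 18. Service 215; fixed 28; total 243.
{North, South, East}: Z1→North 15, Z2→East 133, Z3→North 49, Z4→North 18. Service 215; fixed 37; total 252.
{South, East}: service 245 + fixed 25 = 270
{South}: Z1→South 15, Z2→South 285, Z3→South 70, Z4→South 27. Service 397; fixed 9; total 406.
No other subset beats 243.

Open North and East; minimum total cost 243.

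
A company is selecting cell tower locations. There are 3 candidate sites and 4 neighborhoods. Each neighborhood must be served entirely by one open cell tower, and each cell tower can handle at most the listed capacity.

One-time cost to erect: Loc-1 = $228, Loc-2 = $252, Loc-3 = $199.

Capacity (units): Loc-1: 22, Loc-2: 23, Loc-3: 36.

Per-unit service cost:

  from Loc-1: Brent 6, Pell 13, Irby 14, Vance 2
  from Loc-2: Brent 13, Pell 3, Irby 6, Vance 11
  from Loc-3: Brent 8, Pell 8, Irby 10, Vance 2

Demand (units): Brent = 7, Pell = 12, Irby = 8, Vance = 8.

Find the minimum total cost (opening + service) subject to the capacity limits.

Open {Loc-3}: Brent→Loc-3 8·7=56, Pell→Loc-3 8·12=96, Irby→Loc-3 10·8=80, Vance→Loc-3 2·8=16.
Loads: Loc-3 carries 35/36. Service 248; fixed 199; total 447.
Next best feasible plan costs 607.

Minimum total cost: 447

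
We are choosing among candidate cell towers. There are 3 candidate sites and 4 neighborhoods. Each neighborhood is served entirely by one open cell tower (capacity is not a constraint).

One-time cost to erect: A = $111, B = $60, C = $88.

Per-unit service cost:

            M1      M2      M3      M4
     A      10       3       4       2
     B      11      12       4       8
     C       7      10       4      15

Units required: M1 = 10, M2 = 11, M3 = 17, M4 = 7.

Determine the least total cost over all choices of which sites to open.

For any fixed open set, each neighborhood goes to its cheapest open site; total = fixed + service.
{A}: M1→A 10·10=100, M2→A 3·11=33, M3→A 4·17=68, M4→A 2·7=14. Service 215; fixed 111; total 326.
{A, C}: service 185 + fixed 199 = 384
{A, B}: service 215 + fixed 171 = 386
{A, B, C}: service 185 + fixed 259 = 444
No other subset beats 326.

Minimum total cost: 326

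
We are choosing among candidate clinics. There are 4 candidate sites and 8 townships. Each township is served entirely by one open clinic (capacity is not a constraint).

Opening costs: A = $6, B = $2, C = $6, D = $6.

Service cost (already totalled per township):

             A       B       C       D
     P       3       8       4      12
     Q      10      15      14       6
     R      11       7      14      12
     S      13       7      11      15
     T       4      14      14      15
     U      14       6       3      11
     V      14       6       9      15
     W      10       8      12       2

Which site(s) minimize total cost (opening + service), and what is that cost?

For any fixed open set, each township goes to its cheapest open site; total = fixed + service.
{A, B, D}: P→A 3, Q→D 6, R→B 7, S→B 7, T→A 4, U→B 6, V→B 6, W→D 2. Service 41; fixed 14; total 55.
{A, B, C, D}: service 38 + fixed 20 = 58
{A, B}: P→A 3, Q→A 10, R→B 7, S→B 7, T→A 4, U→B 6, V→B 6, W→B 8. Service 51; fixed 8; total 59.
{B}: P→B 8, Q→B 15, R→B 7, S→B 7, T→B 14, U→B 6, V→B 6, W→B 8. Service 71; fixed 2; total 73.
No other subset beats 55.

Open A, B and D; minimum total cost 55.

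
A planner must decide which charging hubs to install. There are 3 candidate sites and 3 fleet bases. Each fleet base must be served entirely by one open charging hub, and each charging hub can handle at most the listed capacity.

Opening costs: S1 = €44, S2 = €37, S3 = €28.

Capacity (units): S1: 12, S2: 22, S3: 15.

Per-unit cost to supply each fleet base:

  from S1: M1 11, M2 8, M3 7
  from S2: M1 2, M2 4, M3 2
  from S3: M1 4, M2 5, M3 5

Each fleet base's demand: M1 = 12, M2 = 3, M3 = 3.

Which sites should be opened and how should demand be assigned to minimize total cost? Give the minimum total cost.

Minimum total cost: 79

Open {S2}: M1→S2 2·12=24, M2→S2 4·3=12, M3→S2 2·3=6.
Loads: S2 carries 18/22. Service 42; fixed 37; total 79.
Next best feasible plan costs 107.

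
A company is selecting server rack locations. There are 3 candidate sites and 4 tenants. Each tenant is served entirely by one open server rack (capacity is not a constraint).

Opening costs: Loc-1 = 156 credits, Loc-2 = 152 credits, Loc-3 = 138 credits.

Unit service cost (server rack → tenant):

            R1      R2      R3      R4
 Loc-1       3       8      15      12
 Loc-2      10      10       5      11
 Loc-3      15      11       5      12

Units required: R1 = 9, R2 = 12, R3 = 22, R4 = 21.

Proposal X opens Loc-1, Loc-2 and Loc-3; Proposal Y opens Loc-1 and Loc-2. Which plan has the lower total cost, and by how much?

Proposal X: {Loc-1, Loc-2, Loc-3}: R1→Loc-1 3·9=27, R2→Loc-1 8·12=96, R3→Loc-2 5·22=110, R4→Loc-2 11·21=231. Service 464; fixed 446; total 910.
Proposal Y: {Loc-1, Loc-2}: R1→Loc-1 3·9=27, R2→Loc-1 8·12=96, R3→Loc-2 5·22=110, R4→Loc-2 11·21=231. Service 464; fixed 308; total 772.
Difference: |910 − 772| = 138.

Proposal Y is cheaper by 138.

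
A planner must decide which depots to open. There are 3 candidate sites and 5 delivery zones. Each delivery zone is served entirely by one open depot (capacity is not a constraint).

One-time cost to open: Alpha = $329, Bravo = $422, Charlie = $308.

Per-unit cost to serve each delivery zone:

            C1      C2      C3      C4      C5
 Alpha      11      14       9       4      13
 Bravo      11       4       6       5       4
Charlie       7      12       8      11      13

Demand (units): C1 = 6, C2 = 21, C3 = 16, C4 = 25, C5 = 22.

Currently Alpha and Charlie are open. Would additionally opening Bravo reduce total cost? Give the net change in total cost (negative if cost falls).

Current service cost with {Alpha, Charlie}: 808.
Adding Bravo: each delivery zone re-picks its cheapest; new service cost 410, saving 398.
Extra fixed cost: 422. Net change = 422 − 398 = 24.
(Totals: 1445 → 1469.)

No — net change +24 (cost rises by 24).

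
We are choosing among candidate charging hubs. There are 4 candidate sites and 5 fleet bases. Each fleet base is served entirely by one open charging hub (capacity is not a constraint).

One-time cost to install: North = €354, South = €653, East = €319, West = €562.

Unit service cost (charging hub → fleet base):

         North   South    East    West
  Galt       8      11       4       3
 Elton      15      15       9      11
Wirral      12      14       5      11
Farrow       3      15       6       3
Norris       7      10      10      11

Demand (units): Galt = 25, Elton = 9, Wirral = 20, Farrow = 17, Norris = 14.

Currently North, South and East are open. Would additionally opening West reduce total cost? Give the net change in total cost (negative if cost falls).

Current service cost with {North, South, East}: 430.
Adding West: each fleet base re-picks its cheapest; new service cost 405, saving 25.
Extra fixed cost: 562. Net change = 562 − 25 = 537.
(Totals: 1756 → 2293.)

No — net change +537 (cost rises by 537).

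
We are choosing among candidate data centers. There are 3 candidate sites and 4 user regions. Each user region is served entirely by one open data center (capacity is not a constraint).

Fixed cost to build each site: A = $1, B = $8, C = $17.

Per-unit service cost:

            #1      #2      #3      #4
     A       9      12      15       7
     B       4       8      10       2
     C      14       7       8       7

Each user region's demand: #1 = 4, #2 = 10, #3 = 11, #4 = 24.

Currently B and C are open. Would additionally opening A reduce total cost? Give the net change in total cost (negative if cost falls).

Current service cost with {B, C}: 222.
Adding A: each user region re-picks its cheapest; new service cost 222, saving 0.
Extra fixed cost: 1. Net change = 1 − 0 = 1.
(Totals: 247 → 248.)

No — net change +1 (cost rises by 1).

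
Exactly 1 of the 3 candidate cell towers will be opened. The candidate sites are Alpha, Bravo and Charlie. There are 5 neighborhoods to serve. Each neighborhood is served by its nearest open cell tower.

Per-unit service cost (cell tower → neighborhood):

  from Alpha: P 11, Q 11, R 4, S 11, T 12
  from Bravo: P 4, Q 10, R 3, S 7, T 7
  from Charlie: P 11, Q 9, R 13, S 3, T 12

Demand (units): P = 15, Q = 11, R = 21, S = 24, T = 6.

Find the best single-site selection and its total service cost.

With exactly 1 open, each neighborhood uses its cheapest among the chosen.
{Bravo}: P→Bravo 4·15=60, Q→Bravo 10·11=110, R→Bravo 3·21=63, S→Bravo 7·24=168, T→Bravo 7·6=42. Service cost 443.
{Charlie}: service cost 681
{Alpha}: service cost 706
Among all 3 size-1 choices, {Bravo} is lowest.

Choose Bravo only; total service cost 443.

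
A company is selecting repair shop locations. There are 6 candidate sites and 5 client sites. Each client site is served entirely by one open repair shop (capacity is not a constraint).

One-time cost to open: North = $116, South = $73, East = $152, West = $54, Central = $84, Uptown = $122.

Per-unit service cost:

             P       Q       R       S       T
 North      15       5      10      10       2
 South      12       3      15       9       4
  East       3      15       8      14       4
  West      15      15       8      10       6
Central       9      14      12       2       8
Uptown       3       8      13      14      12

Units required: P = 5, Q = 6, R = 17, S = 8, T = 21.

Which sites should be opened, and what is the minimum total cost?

For any fixed open set, each client site goes to its cheapest open site; total = fixed + service.
{South, West}: P→South 12·5=60, Q→South 3·6=18, R→West 8·17=136, S→South 9·8=72, T→South 4·21=84. Service 370; fixed 127; total 497.
{North, Central}: service 303 + fixed 200 = 503
{South, West, Central}: service 299 + fixed 211 = 510
{North, South, East, West, Central, Uptown}: P→East 3·5=15, Q→South 3·6=18, R→East 8·17=136, S→Central 2·8=16, T→North 2·21=42. Service 227; fixed 601; total 828.
No other subset beats 497.

Open South and West; minimum total cost 497.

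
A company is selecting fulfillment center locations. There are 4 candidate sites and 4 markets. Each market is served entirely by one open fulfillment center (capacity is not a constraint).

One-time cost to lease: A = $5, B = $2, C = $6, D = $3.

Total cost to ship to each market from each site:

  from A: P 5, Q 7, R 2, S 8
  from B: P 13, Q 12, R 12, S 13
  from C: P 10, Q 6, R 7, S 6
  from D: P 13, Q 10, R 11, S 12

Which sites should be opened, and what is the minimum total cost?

Open A only; minimum total cost 27.

For any fixed open set, each market goes to its cheapest open site; total = fixed + service.
{A}: P→A 5, Q→A 7, R→A 2, S→A 8. Service 22; fixed 5; total 27.
{A, B}: service 22 + fixed 7 = 29
{A, C}: P→A 5, Q→C 6, R→A 2, S→C 6. Service 19; fixed 11; total 30.
{A, B, C, D}: service 19 + fixed 16 = 35
No other subset beats 27.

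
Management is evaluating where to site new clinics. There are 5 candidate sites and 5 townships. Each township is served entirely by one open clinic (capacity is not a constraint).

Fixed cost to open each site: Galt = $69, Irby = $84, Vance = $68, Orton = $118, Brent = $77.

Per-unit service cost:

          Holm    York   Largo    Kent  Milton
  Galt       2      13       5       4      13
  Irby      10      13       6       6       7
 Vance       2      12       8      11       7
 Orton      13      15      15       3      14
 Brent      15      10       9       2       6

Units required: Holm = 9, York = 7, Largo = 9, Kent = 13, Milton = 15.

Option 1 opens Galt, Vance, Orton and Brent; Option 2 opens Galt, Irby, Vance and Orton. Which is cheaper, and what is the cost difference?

Option 1 is cheaper by 49.

Option 1: {Galt, Vance, Orton, Brent}: Holm→Galt 2·9=18, York→Brent 10·7=70, Largo→Galt 5·9=45, Kent→Brent 2·13=26, Milton→Brent 6·15=90. Service 249; fixed 332; total 581.
Option 2: {Galt, Irby, Vance, Orton}: Holm→Galt 2·9=18, York→Vance 12·7=84, Largo→Galt 5·9=45, Kent→Orton 3·13=39, Milton→Irby 7·15=105. Service 291; fixed 339; total 630.
Difference: |581 − 630| = 49.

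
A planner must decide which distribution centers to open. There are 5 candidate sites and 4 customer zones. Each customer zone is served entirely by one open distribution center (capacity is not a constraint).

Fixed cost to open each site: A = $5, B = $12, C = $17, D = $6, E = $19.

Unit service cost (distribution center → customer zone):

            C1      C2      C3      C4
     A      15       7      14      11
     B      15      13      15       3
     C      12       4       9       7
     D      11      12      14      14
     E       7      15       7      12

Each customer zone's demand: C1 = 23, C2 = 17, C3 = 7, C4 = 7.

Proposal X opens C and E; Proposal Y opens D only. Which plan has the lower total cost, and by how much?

Proposal X is cheaper by 296.

Proposal X: {C, E}: C1→E 7·23=161, C2→C 4·17=68, C3→E 7·7=49, C4→C 7·7=49. Service 327; fixed 36; total 363.
Proposal Y: {D}: C1→D 11·23=253, C2→D 12·17=204, C3→D 14·7=98, C4→D 14·7=98. Service 653; fixed 6; total 659.
Difference: |363 − 659| = 296.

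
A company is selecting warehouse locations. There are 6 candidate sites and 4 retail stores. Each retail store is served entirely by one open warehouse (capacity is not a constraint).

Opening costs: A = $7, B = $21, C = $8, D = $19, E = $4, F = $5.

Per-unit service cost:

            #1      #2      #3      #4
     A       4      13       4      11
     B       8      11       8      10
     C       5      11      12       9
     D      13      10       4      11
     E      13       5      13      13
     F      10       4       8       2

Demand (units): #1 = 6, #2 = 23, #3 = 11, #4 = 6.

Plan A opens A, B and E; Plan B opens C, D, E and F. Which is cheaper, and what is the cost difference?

Plan A: {A, B, E}: #1→A 4·6=24, #2→E 5·23=115, #3→A 4·11=44, #4→B 10·6=60. Service 243; fixed 32; total 275.
Plan B: {C, D, E, F}: #1→C 5·6=30, #2→F 4·23=92, #3→D 4·11=44, #4→F 2·6=12. Service 178; fixed 36; total 214.
Difference: |275 − 214| = 61.

Plan B is cheaper by 61.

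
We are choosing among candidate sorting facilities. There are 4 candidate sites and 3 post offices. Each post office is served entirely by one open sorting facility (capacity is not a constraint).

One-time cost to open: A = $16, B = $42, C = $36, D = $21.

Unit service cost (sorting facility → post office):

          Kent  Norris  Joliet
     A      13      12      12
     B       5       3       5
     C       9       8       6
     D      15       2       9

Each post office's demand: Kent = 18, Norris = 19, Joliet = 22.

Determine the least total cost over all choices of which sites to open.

For any fixed open set, each post office goes to its cheapest open site; total = fixed + service.
{B}: Kent→B 5·18=90, Norris→B 3·19=57, Joliet→B 5·22=110. Service 257; fixed 42; total 299.
{B, D}: Kent→B 5·18=90, Norris→D 2·19=38, Joliet→B 5·22=110. Service 238; fixed 63; total 301.
{A, B}: service 257 + fixed 58 = 315
{A, B, C, D}: Kent→B 5·18=90, Norris→D 2·19=38, Joliet→B 5·22=110. Service 238; fixed 115; total 353.
No other subset beats 299.

Minimum total cost: 299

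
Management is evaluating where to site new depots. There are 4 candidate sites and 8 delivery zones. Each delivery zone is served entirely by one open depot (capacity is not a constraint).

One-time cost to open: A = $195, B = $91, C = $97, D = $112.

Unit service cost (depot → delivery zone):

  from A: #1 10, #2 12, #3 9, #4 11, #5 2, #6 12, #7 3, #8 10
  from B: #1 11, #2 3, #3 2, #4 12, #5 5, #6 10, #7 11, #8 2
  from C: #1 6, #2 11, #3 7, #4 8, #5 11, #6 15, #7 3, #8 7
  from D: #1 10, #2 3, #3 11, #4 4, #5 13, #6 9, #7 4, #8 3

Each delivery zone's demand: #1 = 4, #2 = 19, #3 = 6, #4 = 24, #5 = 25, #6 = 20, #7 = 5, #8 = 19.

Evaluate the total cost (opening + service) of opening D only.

Each delivery zone is assigned to its cheapest site among the open ones.
{D}: #1→D 10·4=40, #2→D 3·19=57, #3→D 11·6=66, #4→D 4·24=96, #5→D 13·25=325, #6→D 9·20=180, #7→D 4·5=20, #8→D 3·19=57. Service 841; fixed 112; total 953.

Total cost: 953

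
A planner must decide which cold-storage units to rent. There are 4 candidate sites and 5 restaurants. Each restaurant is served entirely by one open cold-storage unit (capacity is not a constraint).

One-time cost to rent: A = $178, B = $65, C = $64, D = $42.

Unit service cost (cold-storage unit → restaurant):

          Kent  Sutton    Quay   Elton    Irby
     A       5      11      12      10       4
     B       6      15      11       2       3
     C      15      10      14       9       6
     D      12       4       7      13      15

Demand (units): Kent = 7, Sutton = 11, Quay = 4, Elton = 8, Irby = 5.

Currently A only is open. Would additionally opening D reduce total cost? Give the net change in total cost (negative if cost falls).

Current service cost with {A}: 304.
Adding D: each restaurant re-picks its cheapest; new service cost 207, saving 97.
Extra fixed cost: 42. Net change = 42 − 97 = -55.
(Totals: 482 → 427.)

Yes — net change −55 (cost falls by 55).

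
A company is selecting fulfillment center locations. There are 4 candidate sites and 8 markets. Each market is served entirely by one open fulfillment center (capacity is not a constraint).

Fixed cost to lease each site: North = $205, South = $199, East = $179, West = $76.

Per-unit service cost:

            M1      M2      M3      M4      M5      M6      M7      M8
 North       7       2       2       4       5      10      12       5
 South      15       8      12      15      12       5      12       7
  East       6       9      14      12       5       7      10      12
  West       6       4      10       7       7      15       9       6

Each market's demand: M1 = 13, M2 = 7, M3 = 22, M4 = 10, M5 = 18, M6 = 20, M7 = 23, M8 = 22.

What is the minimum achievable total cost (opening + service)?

For any fixed open set, each market goes to its cheapest open site; total = fixed + service.
{North, West}: M1→West 6·13=78, M2→North 2·7=14, M3→North 2·22=44, M4→North 4·10=40, M5→North 5·18=90, M6→North 10·20=200, M7→West 9·23=207, M8→North 5·22=110. Service 783; fixed 281; total 1064.
{North}: service 865 + fixed 205 = 1070
{North, East}: service 746 + fixed 384 = 1130
{North, South, East, West}: M1→East 6·13=78, M2→North 2·7=14, M3→North 2·22=44, M4→North 4·10=40, M5→North 5·18=90, M6→South 5·20=100, M7→West 9·23=207, M8→North 5·22=110. Service 683; fixed 659; total 1342.
No other subset beats 1064.

Minimum total cost: 1064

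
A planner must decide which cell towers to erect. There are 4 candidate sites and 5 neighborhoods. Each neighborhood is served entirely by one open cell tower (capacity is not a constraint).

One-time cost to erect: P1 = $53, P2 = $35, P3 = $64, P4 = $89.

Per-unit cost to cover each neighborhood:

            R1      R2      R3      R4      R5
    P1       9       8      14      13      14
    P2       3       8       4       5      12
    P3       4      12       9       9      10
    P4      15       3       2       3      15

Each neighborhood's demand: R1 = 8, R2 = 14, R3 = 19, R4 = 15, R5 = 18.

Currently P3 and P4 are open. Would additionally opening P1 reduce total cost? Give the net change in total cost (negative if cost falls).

No — net change +53 (cost rises by 53).

Current service cost with {P3, P4}: 337.
Adding P1: each neighborhood re-picks its cheapest; new service cost 337, saving 0.
Extra fixed cost: 53. Net change = 53 − 0 = 53.
(Totals: 490 → 543.)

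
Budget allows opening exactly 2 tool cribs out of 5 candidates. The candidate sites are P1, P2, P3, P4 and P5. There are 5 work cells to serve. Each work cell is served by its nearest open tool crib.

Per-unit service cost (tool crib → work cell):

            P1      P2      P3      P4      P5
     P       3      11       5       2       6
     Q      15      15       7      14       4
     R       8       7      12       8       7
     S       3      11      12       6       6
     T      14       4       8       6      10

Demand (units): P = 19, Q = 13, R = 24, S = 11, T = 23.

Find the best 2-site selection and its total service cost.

With exactly 2 open, each work cell uses its cheapest among the chosen.
{P4, P5}: P→P4 2·19=38, Q→P5 4·13=52, R→P5 7·24=168, S→P4 6·11=66, T→P4 6·23=138. Service cost 462.
{P2, P5}: service cost 492
{P3, P4}: service cost 525
Among all 10 size-2 choices, {P4, P5} is lowest.

Choose P4 and P5; total service cost 462.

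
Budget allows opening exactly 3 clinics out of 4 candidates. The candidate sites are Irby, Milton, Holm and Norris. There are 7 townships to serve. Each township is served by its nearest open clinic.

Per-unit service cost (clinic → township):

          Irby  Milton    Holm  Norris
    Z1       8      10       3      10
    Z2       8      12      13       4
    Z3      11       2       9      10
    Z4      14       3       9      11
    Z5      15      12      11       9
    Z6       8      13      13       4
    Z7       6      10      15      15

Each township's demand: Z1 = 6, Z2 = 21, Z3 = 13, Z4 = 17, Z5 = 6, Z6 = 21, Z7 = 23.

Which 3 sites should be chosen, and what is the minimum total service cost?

Choose Irby, Milton and Norris; total service cost 485.

With exactly 3 open, each township uses its cheapest among the chosen.
{Irby, Milton, Norris}: Z1→Irby 8·6=48, Z2→Norris 4·21=84, Z3→Milton 2·13=26, Z4→Milton 3·17=51, Z5→Norris 9·6=54, Z6→Norris 4·21=84, Z7→Irby 6·23=138. Service cost 485.
{Milton, Holm, Norris}: service cost 547
{Irby, Milton, Holm}: service cost 635
Among all 4 size-3 choices, {Irby, Milton, Norris} is lowest.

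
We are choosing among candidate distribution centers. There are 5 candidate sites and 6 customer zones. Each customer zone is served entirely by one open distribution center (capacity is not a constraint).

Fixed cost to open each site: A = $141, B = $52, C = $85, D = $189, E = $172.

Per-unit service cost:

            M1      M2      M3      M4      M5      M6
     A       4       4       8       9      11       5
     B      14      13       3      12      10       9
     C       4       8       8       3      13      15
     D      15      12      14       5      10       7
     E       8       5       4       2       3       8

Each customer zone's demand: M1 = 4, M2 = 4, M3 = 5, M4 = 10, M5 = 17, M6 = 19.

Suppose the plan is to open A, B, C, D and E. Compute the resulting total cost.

Total cost: 852

Each customer zone is assigned to its cheapest site among the open ones.
{A, B, C, D, E}: M1→A 4·4=16, M2→A 4·4=16, M3→B 3·5=15, M4→E 2·10=20, M5→E 3·17=51, M6→A 5·19=95. Service 213; fixed 639; total 852.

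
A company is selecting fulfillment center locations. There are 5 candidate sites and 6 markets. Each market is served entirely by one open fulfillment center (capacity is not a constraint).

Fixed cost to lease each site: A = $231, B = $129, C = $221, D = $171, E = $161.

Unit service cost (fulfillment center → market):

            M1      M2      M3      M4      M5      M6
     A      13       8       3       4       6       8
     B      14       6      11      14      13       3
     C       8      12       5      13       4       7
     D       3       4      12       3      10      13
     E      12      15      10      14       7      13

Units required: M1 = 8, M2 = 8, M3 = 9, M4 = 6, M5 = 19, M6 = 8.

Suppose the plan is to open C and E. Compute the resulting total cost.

Total cost: 797

Each market is assigned to its cheapest site among the open ones.
{C, E}: M1→C 8·8=64, M2→C 12·8=96, M3→C 5·9=45, M4→C 13·6=78, M5→C 4·19=76, M6→C 7·8=56. Service 415; fixed 382; total 797.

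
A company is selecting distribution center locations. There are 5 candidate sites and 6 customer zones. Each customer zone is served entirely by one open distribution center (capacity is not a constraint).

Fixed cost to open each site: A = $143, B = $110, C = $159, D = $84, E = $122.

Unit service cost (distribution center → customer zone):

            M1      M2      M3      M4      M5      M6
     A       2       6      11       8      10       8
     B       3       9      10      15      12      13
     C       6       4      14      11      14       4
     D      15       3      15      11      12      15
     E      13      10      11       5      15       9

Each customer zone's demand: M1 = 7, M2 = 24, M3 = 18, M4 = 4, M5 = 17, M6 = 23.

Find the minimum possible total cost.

Minimum total cost: 885

For any fixed open set, each customer zone goes to its cheapest open site; total = fixed + service.
{A}: M1→A 2·7=14, M2→A 6·24=144, M3→A 11·18=198, M4→A 8·4=32, M5→A 10·17=170, M6→A 8·23=184. Service 742; fixed 143; total 885.
{A, D}: service 670 + fixed 227 = 897
{A, C}: M1→A 2·7=14, M2→C 4·24=96, M3→A 11·18=198, M4→A 8·4=32, M5→A 10·17=170, M6→C 4·23=92. Service 602; fixed 302; total 904.
{A, B, C, D, E}: M1→A 2·7=14, M2→D 3·24=72, M3→B 10·18=180, M4→E 5·4=20, M5→A 10·17=170, M6→C 4·23=92. Service 548; fixed 618; total 1166.
No other subset beats 885.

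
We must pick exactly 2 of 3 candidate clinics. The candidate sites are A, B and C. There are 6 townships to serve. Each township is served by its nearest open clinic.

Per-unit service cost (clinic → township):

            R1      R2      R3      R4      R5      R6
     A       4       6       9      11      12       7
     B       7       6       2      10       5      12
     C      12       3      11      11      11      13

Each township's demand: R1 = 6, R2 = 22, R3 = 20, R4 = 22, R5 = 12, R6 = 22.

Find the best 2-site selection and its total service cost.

Choose A and B; total service cost 630.

With exactly 2 open, each township uses its cheapest among the chosen.
{A, B}: R1→A 4·6=24, R2→A 6·22=132, R3→B 2·20=40, R4→B 10·22=220, R5→B 5·12=60, R6→A 7·22=154. Service cost 630.
{B, C}: service cost 692
{A, C}: service cost 798
Among all 3 size-2 choices, {A, B} is lowest.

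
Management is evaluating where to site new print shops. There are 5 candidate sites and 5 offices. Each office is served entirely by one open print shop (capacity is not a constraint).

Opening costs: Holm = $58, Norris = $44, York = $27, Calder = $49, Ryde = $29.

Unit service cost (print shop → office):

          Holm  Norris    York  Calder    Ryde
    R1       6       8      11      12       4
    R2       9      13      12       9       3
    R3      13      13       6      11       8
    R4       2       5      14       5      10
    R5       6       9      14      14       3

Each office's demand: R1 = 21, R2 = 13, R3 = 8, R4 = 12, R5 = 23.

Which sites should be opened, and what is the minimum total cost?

Open Holm and Ryde; minimum total cost 367.

For any fixed open set, each office goes to its cheapest open site; total = fixed + service.
{Holm, Ryde}: R1→Ryde 4·21=84, R2→Ryde 3·13=39, R3→Ryde 8·8=64, R4→Holm 2·12=24, R5→Ryde 3·23=69. Service 280; fixed 87; total 367.
{Holm, York, Ryde}: R1→Ryde 4·21=84, R2→Ryde 3·13=39, R3→York 6·8=48, R4→Holm 2·12=24, R5→Ryde 3·23=69. Service 264; fixed 114; total 378.
{Norris, Ryde}: service 316 + fixed 73 = 389
{Holm, Norris, York, Calder, Ryde}: service 264 + fixed 207 = 471
No other subset beats 367.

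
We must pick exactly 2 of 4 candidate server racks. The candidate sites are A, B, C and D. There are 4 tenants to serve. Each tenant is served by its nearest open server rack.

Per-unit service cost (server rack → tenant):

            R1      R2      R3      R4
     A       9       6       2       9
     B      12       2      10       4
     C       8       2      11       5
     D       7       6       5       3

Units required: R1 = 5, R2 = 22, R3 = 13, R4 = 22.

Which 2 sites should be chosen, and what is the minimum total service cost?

Choose A and B; total service cost 203.

With exactly 2 open, each tenant uses its cheapest among the chosen.
{A, B}: R1→A 9·5=45, R2→B 2·22=44, R3→A 2·13=26, R4→B 4·22=88. Service cost 203.
{B, D}: service cost 210
{C, D}: service cost 210
Among all 6 size-2 choices, {A, B} is lowest.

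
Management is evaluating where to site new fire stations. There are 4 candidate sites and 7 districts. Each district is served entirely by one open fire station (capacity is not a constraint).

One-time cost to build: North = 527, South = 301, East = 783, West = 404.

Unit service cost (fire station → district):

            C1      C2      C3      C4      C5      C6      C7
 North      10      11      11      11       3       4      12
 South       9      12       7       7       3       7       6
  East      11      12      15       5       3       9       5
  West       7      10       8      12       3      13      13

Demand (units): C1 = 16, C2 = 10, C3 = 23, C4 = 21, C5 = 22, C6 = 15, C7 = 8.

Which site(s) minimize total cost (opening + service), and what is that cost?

Open South only; minimum total cost 1092.

For any fixed open set, each district goes to its cheapest open site; total = fixed + service.
{South}: C1→South 9·16=144, C2→South 12·10=120, C3→South 7·23=161, C4→South 7·21=147, C5→South 3·22=66, C6→South 7·15=105, C7→South 6·8=48. Service 791; fixed 301; total 1092.
{West}: service 1013 + fixed 404 = 1417
{South, West}: service 739 + fixed 705 = 1444
{North, South, East, West}: service 644 + fixed 2015 = 2659
(All 15 nonempty subsets were checked; South only is lowest.)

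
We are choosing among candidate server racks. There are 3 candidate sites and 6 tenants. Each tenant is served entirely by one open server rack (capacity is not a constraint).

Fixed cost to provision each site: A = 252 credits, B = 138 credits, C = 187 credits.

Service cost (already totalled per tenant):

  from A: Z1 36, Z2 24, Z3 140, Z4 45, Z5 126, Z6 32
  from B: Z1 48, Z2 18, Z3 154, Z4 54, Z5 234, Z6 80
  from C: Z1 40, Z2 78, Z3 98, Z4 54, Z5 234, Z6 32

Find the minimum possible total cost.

For any fixed open set, each tenant goes to its cheapest open site; total = fixed + service.
{A}: Z1→A 36, Z2→A 24, Z3→A 140, Z4→A 45, Z5→A 126, Z6→A 32. Service 403; fixed 252; total 655.
{C}: Z1→C 40, Z2→C 78, Z3→C 98, Z4→C 54, Z5→C 234, Z6→C 32. Service 536; fixed 187; total 723.
{B}: service 588 + fixed 138 = 726
{A, B, C}: Z1→A 36, Z2→B 18, Z3→C 98, Z4→A 45, Z5→A 126, Z6→A 32. Service 355; fixed 577; total 932.
(All 7 nonempty subsets were checked; A only is lowest.)

Minimum total cost: 655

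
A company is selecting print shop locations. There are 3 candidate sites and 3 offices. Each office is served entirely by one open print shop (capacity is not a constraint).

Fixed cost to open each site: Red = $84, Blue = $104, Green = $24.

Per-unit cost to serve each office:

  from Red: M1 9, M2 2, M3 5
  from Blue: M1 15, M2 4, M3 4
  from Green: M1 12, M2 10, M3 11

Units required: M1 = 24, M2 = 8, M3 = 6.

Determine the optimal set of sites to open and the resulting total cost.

For any fixed open set, each office goes to its cheapest open site; total = fixed + service.
{Red}: M1→Red 9·24=216, M2→Red 2·8=16, M3→Red 5·6=30. Service 262; fixed 84; total 346.
{Red, Green}: M1→Red 9·24=216, M2→Red 2·8=16, M3→Red 5·6=30. Service 262; fixed 108; total 370.
{Red, Blue}: service 256 + fixed 188 = 444
{Red, Blue, Green}: M1→Red 9·24=216, M2→Red 2·8=16, M3→Blue 4·6=24. Service 256; fixed 212; total 468.
No other subset beats 346.

Open Red only; minimum total cost 346.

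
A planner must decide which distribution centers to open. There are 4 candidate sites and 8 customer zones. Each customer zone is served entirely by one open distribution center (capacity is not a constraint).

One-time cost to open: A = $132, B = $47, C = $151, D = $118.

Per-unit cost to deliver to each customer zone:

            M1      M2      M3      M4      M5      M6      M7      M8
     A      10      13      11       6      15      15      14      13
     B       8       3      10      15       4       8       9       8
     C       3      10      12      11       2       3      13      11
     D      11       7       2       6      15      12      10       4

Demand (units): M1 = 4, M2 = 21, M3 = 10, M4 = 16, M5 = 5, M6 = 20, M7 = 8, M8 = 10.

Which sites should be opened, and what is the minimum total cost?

For any fixed open set, each customer zone goes to its cheapest open site; total = fixed + service.
{B, D}: M1→B 8·4=32, M2→B 3·21=63, M3→D 2·10=20, M4→D 6·16=96, M5→B 4·5=20, M6→B 8·20=160, M7→B 9·8=72, M8→D 4·10=40. Service 503; fixed 165; total 668.
{B, C, D}: M1→C 3·4=12, M2→B 3·21=63, M3→D 2·10=20, M4→D 6·16=96, M5→C 2·5=10, M6→C 3·20=60, M7→B 9·8=72, M8→D 4·10=40. Service 373; fixed 316; total 689.
{C, D}: service 465 + fixed 269 = 734
{A, B, C, D}: M1→C 3·4=12, M2→B 3·21=63, M3→D 2·10=20, M4→A 6·16=96, M5→C 2·5=10, M6→C 3·20=60, M7→B 9·8=72, M8→D 4·10=40. Service 373; fixed 448; total 821.
No other subset beats 668.

Open B and D; minimum total cost 668.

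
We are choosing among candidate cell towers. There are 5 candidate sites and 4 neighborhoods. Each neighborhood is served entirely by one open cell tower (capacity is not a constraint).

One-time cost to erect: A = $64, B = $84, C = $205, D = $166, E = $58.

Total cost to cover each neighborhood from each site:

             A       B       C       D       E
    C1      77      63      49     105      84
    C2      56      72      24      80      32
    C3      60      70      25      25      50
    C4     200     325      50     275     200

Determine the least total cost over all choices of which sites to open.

For any fixed open set, each neighborhood goes to its cheapest open site; total = fixed + service.
{C}: C1→C 49, C2→C 24, C3→C 25, C4→C 50. Service 148; fixed 205; total 353.
{C, E}: C1→C 49, C2→C 24, C3→C 25, C4→C 50. Service 148; fixed 263; total 411.
{A, C}: C1→C 49, C2→C 24, C3→C 25, C4→C 50. Service 148; fixed 269; total 417.
{A, B, C, D, E}: service 148 + fixed 577 = 725
No other subset beats 353.

Minimum total cost: 353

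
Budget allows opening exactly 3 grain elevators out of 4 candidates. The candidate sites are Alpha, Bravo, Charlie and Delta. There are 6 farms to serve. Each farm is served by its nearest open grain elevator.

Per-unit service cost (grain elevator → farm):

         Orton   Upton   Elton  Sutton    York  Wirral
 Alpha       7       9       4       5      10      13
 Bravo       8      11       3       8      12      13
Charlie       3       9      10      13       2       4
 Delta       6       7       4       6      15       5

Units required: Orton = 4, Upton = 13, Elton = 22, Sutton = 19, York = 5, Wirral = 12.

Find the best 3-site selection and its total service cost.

With exactly 3 open, each farm uses its cheapest among the chosen.
{Bravo, Charlie, Delta}: Orton→Charlie 3·4=12, Upton→Delta 7·13=91, Elton→Bravo 3·22=66, Sutton→Delta 6·19=114, York→Charlie 2·5=10, Wirral→Charlie 4·12=48. Service cost 341.
{Alpha, Charlie, Delta}: service cost 344
{Alpha, Bravo, Charlie}: service cost 348
Among all 4 size-3 choices, {Bravo, Charlie, Delta} is lowest.

Choose Bravo, Charlie and Delta; total service cost 341.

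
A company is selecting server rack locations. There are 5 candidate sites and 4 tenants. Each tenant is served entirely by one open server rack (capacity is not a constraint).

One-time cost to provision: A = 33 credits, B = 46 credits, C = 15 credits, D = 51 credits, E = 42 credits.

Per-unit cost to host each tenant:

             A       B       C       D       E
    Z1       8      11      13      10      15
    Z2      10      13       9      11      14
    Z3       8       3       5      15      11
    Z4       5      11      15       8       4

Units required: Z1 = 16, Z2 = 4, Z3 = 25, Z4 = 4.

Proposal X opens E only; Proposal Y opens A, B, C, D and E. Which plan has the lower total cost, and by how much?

Proposal X: {E}: Z1→E 15·16=240, Z2→E 14·4=56, Z3→E 11·25=275, Z4→E 4·4=16. Service 587; fixed 42; total 629.
Proposal Y: {A, B, C, D, E}: Z1→A 8·16=128, Z2→C 9·4=36, Z3→B 3·25=75, Z4→E 4·4=16. Service 255; fixed 187; total 442.
Difference: |629 − 442| = 187.

Proposal Y is cheaper by 187.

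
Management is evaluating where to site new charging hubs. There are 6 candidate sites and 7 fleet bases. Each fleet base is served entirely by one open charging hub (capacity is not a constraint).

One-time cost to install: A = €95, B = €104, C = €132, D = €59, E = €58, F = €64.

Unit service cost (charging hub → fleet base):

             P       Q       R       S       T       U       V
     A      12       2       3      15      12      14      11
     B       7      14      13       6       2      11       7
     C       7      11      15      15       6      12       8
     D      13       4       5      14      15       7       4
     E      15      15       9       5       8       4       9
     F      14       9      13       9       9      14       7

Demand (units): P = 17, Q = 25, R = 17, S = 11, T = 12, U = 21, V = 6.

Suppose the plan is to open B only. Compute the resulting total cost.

Total cost: 1157

Each fleet base is assigned to its cheapest site among the open ones.
{B}: P→B 7·17=119, Q→B 14·25=350, R→B 13·17=221, S→B 6·11=66, T→B 2·12=24, U→B 11·21=231, V→B 7·6=42. Service 1053; fixed 104; total 1157.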